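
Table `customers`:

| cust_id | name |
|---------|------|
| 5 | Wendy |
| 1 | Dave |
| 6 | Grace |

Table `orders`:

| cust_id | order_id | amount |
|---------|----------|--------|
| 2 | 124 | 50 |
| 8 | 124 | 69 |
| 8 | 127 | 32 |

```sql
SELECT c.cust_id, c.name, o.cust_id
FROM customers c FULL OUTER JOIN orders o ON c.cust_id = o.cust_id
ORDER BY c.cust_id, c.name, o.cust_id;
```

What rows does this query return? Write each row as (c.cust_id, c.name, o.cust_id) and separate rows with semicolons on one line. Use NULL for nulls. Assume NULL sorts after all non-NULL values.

FULL OUTER JOIN keeps every row from both sides; unmatched rows get NULL for the other side's columns.
Matching on c.cust_id = o.cust_id.
- c[0] cust_id=5 → no match; kept with NULLs on the o side.
- c[1] cust_id=1 → no match; kept with NULLs on the o side.
- c[2] cust_id=6 → no match; kept with NULLs on the o side.
- 3 row(s) from o found no c partner → padded with NULL.
After projecting and ordering:
c.cust_id | c.name | o.cust_id
1 | Dave | NULL
5 | Wendy | NULL
6 | Grace | NULL
NULL | NULL | 2
NULL | NULL | 8
NULL | NULL | 8

(1, Dave, NULL); (5, Wendy, NULL); (6, Grace, NULL); (NULL, NULL, 2); (NULL, NULL, 8); (NULL, NULL, 8)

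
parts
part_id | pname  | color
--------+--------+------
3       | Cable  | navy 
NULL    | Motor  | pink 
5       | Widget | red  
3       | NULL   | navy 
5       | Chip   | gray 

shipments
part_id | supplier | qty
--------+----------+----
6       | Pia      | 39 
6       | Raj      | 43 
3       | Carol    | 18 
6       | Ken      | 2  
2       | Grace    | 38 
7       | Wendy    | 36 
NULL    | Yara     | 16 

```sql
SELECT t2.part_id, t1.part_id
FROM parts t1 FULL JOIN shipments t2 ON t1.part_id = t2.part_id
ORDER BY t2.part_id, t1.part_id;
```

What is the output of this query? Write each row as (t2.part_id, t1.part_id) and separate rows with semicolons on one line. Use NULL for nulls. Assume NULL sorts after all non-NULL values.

(2, NULL); (3, 3); (3, 3); (6, NULL); (6, NULL); (6, NULL); (7, NULL); (NULL, 5); (NULL, 5); (NULL, NULL); (NULL, NULL)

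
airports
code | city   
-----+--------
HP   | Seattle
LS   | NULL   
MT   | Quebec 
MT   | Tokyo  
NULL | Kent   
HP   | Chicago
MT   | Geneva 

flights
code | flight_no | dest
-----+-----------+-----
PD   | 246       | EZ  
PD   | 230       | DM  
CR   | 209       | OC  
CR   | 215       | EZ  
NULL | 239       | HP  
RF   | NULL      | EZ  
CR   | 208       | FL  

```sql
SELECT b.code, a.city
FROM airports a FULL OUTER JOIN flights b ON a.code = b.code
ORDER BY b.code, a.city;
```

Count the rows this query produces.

FULL OUTER JOIN keeps every row from both sides; unmatched rows get NULL for the other side's columns.
Matching on a.code = b.code. A NULL in a compared column never satisfies the condition.
- a row (code=HP): no match → kept, b columns NULL.
- a row (code=LS): no match → kept, b columns NULL.
- a row (code=MT): no match → kept, b columns NULL.
- a row (code=MT): no match → kept, b columns NULL.
- a row (code=NULL): no match → kept, b columns NULL.
- a row (code=HP): no match → kept, b columns NULL.
- a row (code=MT): no match → kept, b columns NULL.
- 7 row(s) from b found no a partner → padded with NULL.
Total: 0 matched + 14 padded = 14 rows.

14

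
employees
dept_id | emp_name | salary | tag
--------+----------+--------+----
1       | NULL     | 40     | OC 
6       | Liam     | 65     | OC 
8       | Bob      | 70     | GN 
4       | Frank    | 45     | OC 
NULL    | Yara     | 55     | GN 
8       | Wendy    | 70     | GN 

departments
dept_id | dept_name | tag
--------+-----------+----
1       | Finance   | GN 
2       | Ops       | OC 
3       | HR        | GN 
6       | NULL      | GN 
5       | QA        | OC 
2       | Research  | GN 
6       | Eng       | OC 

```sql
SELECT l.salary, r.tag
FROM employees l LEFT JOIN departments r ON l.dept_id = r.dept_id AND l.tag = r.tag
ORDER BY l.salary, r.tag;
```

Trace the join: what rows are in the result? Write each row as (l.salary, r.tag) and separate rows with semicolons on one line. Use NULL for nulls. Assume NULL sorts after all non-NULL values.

(40, NULL); (45, NULL); (55, NULL); (65, OC); (70, NULL); (70, NULL)

LEFT JOIN keeps every row from `employees`; unmatched rows get NULL for `departments`'s columns.
Matching on l.dept_id = r.dept_id AND l.tag = r.tag. A NULL in a compared column never satisfies the condition.
- l row (dept_id=1, tag=OC): no match → kept, r columns NULL.
- l row (dept_id=6, tag=OC): matches 1 r row(s) → 1 output row(s).
- l row (dept_id=8, tag=GN): no match → kept, r columns NULL.
- l row (dept_id=4, tag=OC): no match → kept, r columns NULL.
- l row (dept_id=NULL, tag=GN): no match → kept, r columns NULL.
- l row (dept_id=8, tag=GN): no match → kept, r columns NULL.
After projecting and ordering:
l.salary | r.tag
40 | NULL
45 | NULL
55 | NULL
65 | OC
70 | NULL
70 | NULL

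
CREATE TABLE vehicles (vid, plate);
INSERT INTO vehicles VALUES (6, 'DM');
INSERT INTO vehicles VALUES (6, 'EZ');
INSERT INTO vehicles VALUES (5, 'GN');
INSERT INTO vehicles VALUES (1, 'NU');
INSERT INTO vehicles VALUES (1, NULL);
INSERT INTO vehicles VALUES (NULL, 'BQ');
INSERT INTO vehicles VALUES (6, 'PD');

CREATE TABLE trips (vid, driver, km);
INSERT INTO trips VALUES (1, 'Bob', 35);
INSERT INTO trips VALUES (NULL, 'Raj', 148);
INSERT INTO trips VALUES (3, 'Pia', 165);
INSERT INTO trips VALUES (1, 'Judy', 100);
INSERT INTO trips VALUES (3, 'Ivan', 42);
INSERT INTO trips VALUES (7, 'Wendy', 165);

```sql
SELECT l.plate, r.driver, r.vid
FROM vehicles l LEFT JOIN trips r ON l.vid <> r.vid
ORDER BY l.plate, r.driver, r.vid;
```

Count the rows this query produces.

LEFT JOIN keeps every row from `vehicles`; unmatched rows get NULL for `trips`'s columns.
Matching on l.vid <> r.vid. A NULL in a compared column never satisfies the condition.
Matched pairs: 26; unmatched l rows kept: 1.
Total: 26 matched + 1 padded = 27 rows.

27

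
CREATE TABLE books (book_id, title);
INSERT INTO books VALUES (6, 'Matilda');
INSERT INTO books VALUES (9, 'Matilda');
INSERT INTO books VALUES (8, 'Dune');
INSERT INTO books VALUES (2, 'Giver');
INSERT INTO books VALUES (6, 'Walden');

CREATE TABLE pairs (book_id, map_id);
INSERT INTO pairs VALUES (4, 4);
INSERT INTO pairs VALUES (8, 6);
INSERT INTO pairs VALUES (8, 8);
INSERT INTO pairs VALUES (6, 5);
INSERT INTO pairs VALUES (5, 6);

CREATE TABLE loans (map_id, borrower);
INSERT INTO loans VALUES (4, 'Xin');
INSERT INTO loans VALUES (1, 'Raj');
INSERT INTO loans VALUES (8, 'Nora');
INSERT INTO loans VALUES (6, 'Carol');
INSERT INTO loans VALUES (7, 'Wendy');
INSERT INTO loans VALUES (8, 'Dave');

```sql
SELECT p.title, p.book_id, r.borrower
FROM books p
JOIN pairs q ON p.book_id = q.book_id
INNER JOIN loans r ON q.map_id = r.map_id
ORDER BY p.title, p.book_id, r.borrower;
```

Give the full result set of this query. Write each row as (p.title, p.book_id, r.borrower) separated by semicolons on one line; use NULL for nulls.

(Dune, 8, Carol); (Dune, 8, Dave); (Dune, 8, Nora)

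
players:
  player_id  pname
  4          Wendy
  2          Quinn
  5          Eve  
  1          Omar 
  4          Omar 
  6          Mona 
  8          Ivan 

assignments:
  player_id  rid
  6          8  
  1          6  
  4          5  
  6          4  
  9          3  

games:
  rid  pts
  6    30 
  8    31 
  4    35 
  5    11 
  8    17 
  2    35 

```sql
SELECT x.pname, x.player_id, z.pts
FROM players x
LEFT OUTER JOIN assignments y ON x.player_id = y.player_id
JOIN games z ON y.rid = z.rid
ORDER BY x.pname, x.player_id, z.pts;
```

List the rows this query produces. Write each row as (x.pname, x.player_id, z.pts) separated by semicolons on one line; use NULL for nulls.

Step 1 — x LEFT JOIN y on player_id → 8 row(s).
Then INNER JOIN `games z` on rid: keep only rows whose y.rid appears in z.

(Mona, 6, 17); (Mona, 6, 31); (Mona, 6, 35); (Omar, 1, 30); (Omar, 4, 11); (Wendy, 4, 11)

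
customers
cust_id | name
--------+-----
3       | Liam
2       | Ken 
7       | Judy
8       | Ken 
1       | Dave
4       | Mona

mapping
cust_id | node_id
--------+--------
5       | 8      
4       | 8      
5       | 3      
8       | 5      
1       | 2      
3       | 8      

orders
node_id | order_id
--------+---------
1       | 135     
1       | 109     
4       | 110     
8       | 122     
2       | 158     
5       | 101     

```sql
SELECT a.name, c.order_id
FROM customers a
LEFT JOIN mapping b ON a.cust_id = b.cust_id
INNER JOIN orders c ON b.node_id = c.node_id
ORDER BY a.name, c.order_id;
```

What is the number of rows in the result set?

Joins associate left-to-right: customers LEFT JOIN mapping on cust_id gives 6 intermediate row(s).
Then INNER JOIN `orders c` on node_id: keep only rows whose b.node_id appears in c.
Result: 4 row(s).

4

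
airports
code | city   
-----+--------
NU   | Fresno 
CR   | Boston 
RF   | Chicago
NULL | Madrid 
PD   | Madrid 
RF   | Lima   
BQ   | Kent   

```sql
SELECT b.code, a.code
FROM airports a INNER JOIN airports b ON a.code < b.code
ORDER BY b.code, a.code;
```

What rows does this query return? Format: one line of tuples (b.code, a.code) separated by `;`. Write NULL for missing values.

INNER JOIN keeps only pairs where the ON condition holds.
Matching on a.code < b.code. A NULL in a compared column never satisfies the condition.
- a row (code=NU): matches 3 b row(s) → 3 output row(s).
- a row (code=CR): matches 4 b row(s) → 4 output row(s).
- a row (code=RF): no match → dropped.
- a row (code=NULL): no match → dropped.
- a row (code=PD): matches 2 b row(s) → 2 output row(s).
- a row (code=RF): no match → dropped.
- a row (code=BQ): matches 5 b row(s) → 5 output row(s).

(CR, BQ); (NU, BQ); (NU, CR); (PD, BQ); (PD, CR); (PD, NU); (RF, BQ); (RF, BQ); (RF, CR); (RF, CR); (RF, NU); (RF, NU); (RF, PD); (RF, PD)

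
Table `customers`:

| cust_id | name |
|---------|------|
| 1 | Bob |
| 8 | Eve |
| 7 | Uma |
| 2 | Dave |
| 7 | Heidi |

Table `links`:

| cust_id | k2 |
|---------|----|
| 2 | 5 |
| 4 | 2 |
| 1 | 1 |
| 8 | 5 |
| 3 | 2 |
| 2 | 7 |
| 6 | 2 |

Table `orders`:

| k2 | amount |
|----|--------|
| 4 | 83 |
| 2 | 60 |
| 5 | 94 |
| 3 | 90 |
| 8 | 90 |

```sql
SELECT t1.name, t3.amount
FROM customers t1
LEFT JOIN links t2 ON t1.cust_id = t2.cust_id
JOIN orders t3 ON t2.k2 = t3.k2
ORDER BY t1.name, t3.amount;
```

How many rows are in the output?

2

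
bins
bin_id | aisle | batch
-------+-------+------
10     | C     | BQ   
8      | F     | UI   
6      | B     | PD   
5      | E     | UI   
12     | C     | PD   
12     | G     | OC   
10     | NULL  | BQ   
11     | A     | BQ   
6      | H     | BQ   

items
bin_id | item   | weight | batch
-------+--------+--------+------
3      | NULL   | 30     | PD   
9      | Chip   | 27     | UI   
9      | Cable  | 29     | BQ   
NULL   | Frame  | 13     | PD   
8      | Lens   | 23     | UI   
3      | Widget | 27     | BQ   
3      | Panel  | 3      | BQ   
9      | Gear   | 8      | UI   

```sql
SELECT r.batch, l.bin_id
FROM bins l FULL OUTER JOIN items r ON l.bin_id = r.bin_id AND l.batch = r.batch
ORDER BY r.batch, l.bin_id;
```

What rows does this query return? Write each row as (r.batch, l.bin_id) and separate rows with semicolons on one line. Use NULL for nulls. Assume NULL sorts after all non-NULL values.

FULL OUTER JOIN keeps every row from both sides; unmatched rows get NULL for the other side's columns.
Matching on l.bin_id = r.bin_id AND l.batch = r.batch. A NULL in a compared column never satisfies the condition.
- l row (bin_id=10, batch=BQ): no match → kept, r columns NULL.
- l row (bin_id=8, batch=UI): matches 1 r row(s) → 1 output row(s).
- l row (bin_id=6, batch=PD): no match → kept, r columns NULL.
- l row (bin_id=5, batch=UI): no match → kept, r columns NULL.
- l row (bin_id=12, batch=PD): no match → kept, r columns NULL.
- l row (bin_id=12, batch=OC): no match → kept, r columns NULL.
- l row (bin_id=10, batch=BQ): no match → kept, r columns NULL.
- l row (bin_id=11, batch=BQ): no match → kept, r columns NULL.
- l row (bin_id=6, batch=BQ): no match → kept, r columns NULL.
- 7 row(s) from r found no l partner → padded with NULL.

(BQ, NULL); (BQ, NULL); (BQ, NULL); (PD, NULL); (PD, NULL); (UI, 8); (UI, NULL); (UI, NULL); (NULL, 5); (NULL, 6); (NULL, 6); (NULL, 10); (NULL, 10); (NULL, 11); (NULL, 12); (NULL, 12)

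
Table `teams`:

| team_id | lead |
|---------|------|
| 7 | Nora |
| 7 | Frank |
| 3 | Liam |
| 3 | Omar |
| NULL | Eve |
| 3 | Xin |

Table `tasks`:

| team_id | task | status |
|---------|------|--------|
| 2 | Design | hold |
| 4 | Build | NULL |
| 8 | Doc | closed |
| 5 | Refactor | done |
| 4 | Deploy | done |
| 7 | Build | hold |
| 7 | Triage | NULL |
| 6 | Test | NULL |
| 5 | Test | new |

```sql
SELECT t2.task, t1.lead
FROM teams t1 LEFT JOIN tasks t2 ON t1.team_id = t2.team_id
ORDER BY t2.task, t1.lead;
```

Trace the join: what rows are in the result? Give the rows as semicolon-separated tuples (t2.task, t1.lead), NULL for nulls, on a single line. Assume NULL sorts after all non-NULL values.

(Build, Frank); (Build, Nora); (Triage, Frank); (Triage, Nora); (NULL, Eve); (NULL, Liam); (NULL, Omar); (NULL, Xin)

LEFT JOIN keeps every row from `teams`; unmatched rows get NULL for `tasks`'s columns.
Matching on t1.team_id = t2.team_id. A NULL in a compared column never satisfies the condition.
- t1 (team_id=7) pairs with 2 row(s) of t2.
- t1 (team_id=7) pairs with 2 row(s) of t2.
- t1 (team_id=3) has no partner → padded with NULL.
- t1 (team_id=3) has no partner → padded with NULL.
- t1 (team_id=NULL) has no partner → padded with NULL.
- t1 (team_id=3) has no partner → padded with NULL.
After projecting and ordering:
t2.task | t1.lead
Build | Frank
Build | Nora
Triage | Frank
Triage | Nora
NULL | Eve
NULL | Liam
NULL | Omar
NULL | Xin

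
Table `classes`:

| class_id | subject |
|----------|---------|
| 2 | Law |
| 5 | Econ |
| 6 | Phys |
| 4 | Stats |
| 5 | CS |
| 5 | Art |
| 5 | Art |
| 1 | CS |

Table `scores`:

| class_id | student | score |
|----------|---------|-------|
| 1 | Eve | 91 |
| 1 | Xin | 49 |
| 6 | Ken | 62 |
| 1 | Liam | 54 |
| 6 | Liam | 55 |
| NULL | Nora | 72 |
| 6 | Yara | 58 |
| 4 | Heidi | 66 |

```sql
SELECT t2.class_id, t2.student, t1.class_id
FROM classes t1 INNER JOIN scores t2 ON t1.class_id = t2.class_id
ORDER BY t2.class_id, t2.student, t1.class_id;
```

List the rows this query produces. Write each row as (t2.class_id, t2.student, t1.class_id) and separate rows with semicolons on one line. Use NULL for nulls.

INNER JOIN keeps only pairs where the ON condition holds.
Matching on t1.class_id = t2.class_id. A NULL in a compared column never satisfies the condition.
Matched pairs: 7.

(1, Eve, 1); (1, Liam, 1); (1, Xin, 1); (4, Heidi, 4); (6, Ken, 6); (6, Liam, 6); (6, Yara, 6)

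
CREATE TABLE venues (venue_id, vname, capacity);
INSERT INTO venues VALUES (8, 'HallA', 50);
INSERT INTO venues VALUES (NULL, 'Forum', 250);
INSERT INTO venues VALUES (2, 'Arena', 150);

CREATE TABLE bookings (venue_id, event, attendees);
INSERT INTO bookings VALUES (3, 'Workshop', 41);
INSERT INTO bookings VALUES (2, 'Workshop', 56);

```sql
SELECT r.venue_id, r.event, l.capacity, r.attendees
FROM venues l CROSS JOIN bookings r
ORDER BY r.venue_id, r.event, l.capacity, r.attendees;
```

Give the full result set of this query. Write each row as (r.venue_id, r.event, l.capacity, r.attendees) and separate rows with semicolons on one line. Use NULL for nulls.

(2, Workshop, 50, 56); (2, Workshop, 150, 56); (2, Workshop, 250, 56); (3, Workshop, 50, 41); (3, Workshop, 150, 41); (3, Workshop, 250, 41)

CROSS JOIN pairs every row of `venues` with every row of `bookings`: 3 × 2 = 6 rows.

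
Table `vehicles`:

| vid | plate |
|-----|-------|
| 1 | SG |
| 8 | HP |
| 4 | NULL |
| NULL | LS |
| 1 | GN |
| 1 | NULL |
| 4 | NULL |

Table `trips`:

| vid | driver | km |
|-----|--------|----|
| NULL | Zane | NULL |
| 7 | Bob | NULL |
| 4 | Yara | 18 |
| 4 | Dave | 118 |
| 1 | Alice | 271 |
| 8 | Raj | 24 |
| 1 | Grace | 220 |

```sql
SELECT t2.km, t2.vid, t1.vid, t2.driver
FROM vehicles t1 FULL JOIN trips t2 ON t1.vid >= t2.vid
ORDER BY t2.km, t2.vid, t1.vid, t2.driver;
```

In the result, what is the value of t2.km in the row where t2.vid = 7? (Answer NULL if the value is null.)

FULL OUTER JOIN keeps every row from both sides; unmatched rows get NULL for the other side's columns.
Matching on t1.vid >= t2.vid. A NULL in a compared column never satisfies the condition.
- vid=1: 2 matching t2 row(s), so 2 row(s) emitted.
- vid=8: 6 matching t2 row(s), so 6 row(s) emitted.
- vid=4: 4 matching t2 row(s), so 4 row(s) emitted.
- vid=NULL: no t2 row matches, row kept with t2 columns NULL.
- vid=1: 2 matching t2 row(s), so 2 row(s) emitted.
- vid=1: 2 matching t2 row(s), so 2 row(s) emitted.
- vid=4: 4 matching t2 row(s), so 4 row(s) emitted.
- plus 1 unmatched t2 row(s), each kept with NULL t1 columns.

NULL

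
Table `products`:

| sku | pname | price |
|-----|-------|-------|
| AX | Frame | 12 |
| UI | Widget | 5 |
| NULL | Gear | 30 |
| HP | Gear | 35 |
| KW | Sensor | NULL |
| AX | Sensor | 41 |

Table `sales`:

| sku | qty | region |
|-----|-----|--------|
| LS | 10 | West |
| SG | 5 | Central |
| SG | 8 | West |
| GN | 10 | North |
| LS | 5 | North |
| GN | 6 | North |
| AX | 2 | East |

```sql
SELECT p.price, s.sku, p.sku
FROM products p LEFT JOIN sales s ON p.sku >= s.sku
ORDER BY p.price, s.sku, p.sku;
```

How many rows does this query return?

16

LEFT JOIN keeps every row from `products`; unmatched rows get NULL for `sales`'s columns.
Matching on p.sku >= s.sku. A NULL in a compared column never satisfies the condition.
Matched pairs: 15; unmatched p rows kept: 1.
Total: 15 matched + 1 padded = 16 rows.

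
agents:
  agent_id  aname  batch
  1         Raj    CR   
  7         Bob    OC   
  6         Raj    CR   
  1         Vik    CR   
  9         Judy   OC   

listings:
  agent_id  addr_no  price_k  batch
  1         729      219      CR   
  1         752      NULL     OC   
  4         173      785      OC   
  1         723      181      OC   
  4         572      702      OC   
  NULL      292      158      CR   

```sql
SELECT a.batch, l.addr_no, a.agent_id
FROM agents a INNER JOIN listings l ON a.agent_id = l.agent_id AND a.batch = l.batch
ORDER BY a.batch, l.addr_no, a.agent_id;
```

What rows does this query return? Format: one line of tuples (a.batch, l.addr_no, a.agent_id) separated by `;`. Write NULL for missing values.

INNER JOIN keeps only pairs where the ON condition holds.
Matching on a.agent_id = l.agent_id AND a.batch = l.batch. A NULL in a compared column never satisfies the condition.
- a row (agent_id=1, batch=CR): matches 1 l row(s) → 1 output row(s).
- a row (agent_id=7, batch=OC): no match → dropped.
- a row (agent_id=6, batch=CR): no match → dropped.
- a row (agent_id=1, batch=CR): matches 1 l row(s) → 1 output row(s).
- a row (agent_id=9, batch=OC): no match → dropped.
After projecting and ordering:
a.batch | l.addr_no | a.agent_id
CR | 729 | 1
CR | 729 | 1

(CR, 729, 1); (CR, 729, 1)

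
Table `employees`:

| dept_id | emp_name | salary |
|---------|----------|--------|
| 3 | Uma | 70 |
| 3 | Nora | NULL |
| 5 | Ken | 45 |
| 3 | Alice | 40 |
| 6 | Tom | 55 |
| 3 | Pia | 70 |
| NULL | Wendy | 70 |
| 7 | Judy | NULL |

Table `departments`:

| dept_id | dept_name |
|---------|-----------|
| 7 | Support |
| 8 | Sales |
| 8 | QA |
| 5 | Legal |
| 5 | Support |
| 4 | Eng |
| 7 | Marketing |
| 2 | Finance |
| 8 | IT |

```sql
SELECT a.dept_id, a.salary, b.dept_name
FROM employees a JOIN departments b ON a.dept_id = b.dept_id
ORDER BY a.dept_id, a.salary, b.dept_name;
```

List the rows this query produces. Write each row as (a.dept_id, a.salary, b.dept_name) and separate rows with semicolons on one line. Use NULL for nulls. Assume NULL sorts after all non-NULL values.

(5, 45, Legal); (5, 45, Support); (7, NULL, Marketing); (7, NULL, Support)

INNER JOIN keeps only pairs where the ON condition holds.
Matching on a.dept_id = b.dept_id. A NULL in a compared column never satisfies the condition.
- a row (dept_id=3): no match → dropped.
- a row (dept_id=3): no match → dropped.
- a row (dept_id=5): matches 2 b row(s) → 2 output row(s).
- a row (dept_id=3): no match → dropped.
- a row (dept_id=6): no match → dropped.
- a row (dept_id=3): no match → dropped.
- a row (dept_id=NULL): no match → dropped.
- a row (dept_id=7): matches 2 b row(s) → 2 output row(s).
After projecting and ordering:
a.dept_id | a.salary | b.dept_name
5 | 45 | Legal
5 | 45 | Support
7 | NULL | Marketing
7 | NULL | Support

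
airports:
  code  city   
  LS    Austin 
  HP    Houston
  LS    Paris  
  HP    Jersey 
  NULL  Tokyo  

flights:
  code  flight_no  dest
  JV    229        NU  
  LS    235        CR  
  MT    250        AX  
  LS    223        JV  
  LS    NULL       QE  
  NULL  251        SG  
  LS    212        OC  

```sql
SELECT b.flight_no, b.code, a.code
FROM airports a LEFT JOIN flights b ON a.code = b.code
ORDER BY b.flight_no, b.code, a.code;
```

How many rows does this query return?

11

LEFT JOIN keeps every row from `airports`; unmatched rows get NULL for `flights`'s columns.
Matching on a.code = b.code. A NULL in a compared column never satisfies the condition.
- a row (code=LS): matches 4 b row(s) → 4 output row(s).
- a row (code=HP): no match → kept, b columns NULL.
- a row (code=LS): matches 4 b row(s) → 4 output row(s).
- a row (code=HP): no match → kept, b columns NULL.
- a row (code=NULL): no match → kept, b columns NULL.
Total: 8 matched + 3 padded = 11 rows.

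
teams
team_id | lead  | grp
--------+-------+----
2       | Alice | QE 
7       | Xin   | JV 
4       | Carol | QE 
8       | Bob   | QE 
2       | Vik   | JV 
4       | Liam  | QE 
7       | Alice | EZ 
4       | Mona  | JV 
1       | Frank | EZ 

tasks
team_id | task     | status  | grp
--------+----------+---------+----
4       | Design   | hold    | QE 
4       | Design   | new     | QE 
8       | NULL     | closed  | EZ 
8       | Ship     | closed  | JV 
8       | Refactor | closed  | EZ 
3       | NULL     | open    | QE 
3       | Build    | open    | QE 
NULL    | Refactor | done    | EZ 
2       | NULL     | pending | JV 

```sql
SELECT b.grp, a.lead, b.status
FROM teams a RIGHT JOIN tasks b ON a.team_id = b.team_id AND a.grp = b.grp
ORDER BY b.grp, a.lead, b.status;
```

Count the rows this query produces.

11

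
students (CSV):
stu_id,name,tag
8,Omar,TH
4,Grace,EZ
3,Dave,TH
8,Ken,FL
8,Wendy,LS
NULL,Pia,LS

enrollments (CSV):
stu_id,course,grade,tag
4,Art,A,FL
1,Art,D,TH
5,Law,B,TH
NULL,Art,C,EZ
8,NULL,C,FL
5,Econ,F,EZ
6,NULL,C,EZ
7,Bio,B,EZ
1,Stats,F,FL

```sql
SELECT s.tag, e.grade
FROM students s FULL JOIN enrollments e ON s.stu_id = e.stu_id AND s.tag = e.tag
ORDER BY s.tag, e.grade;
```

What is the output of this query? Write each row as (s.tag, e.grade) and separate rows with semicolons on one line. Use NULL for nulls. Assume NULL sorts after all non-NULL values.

FULL OUTER JOIN keeps every row from both sides; unmatched rows get NULL for the other side's columns.
Matching on s.stu_id = e.stu_id AND s.tag = e.tag. A NULL in a compared column never satisfies the condition.
- stu_id=8, tag=TH: no e row matches, row kept with e columns NULL.
- stu_id=4, tag=EZ: no e row matches, row kept with e columns NULL.
- stu_id=3, tag=TH: no e row matches, row kept with e columns NULL.
- stu_id=8, tag=FL: 1 matching e row(s), so 1 row(s) emitted.
- stu_id=8, tag=LS: no e row matches, row kept with e columns NULL.
- stu_id=NULL, tag=LS: no e row matches, row kept with e columns NULL.
- plus 8 unmatched e row(s), each kept with NULL s columns.

(EZ, NULL); (FL, C); (LS, NULL); (LS, NULL); (TH, NULL); (TH, NULL); (NULL, A); (NULL, B); (NULL, B); (NULL, C); (NULL, C); (NULL, D); (NULL, F); (NULL, F)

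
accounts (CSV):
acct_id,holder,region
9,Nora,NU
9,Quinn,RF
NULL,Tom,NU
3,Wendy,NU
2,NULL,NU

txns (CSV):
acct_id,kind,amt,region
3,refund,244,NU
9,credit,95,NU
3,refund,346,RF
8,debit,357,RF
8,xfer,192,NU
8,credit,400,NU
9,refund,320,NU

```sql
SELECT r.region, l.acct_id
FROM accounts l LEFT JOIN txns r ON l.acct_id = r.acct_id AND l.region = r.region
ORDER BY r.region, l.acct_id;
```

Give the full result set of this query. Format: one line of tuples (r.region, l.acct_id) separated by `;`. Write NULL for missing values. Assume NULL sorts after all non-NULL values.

(NU, 3); (NU, 9); (NU, 9); (NULL, 2); (NULL, 9); (NULL, NULL)

LEFT JOIN keeps every row from `accounts`; unmatched rows get NULL for `txns`'s columns.
Matching on l.acct_id = r.acct_id AND l.region = r.region. A NULL in a compared column never satisfies the condition.
- l (acct_id=9, region=NU) pairs with 2 row(s) of r.
- l (acct_id=9, region=RF) has no partner → padded with NULL.
- l (acct_id=NULL, region=NU) has no partner → padded with NULL.
- l (acct_id=3, region=NU) pairs with 1 row(s) of r.
- l (acct_id=2, region=NU) has no partner → padded with NULL.
After projecting and ordering:
r.region | l.acct_id
NU | 3
NU | 9
NU | 9
NULL | 2
NULL | 9
NULL | NULL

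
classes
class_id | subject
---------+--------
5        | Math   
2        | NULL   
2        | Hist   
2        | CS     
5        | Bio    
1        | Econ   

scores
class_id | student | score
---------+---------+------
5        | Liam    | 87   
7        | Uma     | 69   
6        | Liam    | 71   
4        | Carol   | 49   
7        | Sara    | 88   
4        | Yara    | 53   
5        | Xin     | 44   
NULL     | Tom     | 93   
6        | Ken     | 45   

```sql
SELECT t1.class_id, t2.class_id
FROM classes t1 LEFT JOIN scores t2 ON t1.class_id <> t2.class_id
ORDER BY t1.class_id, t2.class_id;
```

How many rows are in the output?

44

LEFT JOIN keeps every row from `classes`; unmatched rows get NULL for `scores`'s columns.
Matching on t1.class_id <> t2.class_id. A NULL in a compared column never satisfies the condition.
- t1 (class_id=5) pairs with 6 row(s) of t2.
- t1 (class_id=2) pairs with 8 row(s) of t2.
- t1 (class_id=2) pairs with 8 row(s) of t2.
- t1 (class_id=2) pairs with 8 row(s) of t2.
- t1 (class_id=5) pairs with 6 row(s) of t2.
- t1 (class_id=1) pairs with 8 row(s) of t2.
Total: 44 rows.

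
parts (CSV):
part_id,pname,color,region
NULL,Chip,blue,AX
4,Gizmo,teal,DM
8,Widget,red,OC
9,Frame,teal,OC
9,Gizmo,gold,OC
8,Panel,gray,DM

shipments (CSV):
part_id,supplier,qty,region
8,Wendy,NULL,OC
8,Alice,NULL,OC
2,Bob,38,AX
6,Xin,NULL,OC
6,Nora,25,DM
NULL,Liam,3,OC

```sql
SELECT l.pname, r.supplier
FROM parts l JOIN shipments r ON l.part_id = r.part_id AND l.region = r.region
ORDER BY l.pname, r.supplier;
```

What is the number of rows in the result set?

2

INNER JOIN keeps only pairs where the ON condition holds.
Matching on l.part_id = r.part_id AND l.region = r.region. A NULL in a compared column never satisfies the condition.
- l row (part_id=NULL, region=AX): no match → dropped.
- l row (part_id=4, region=DM): no match → dropped.
- l row (part_id=8, region=OC): matches 2 r row(s) → 2 output row(s).
- l row (part_id=9, region=OC): no match → dropped.
- l row (part_id=9, region=OC): no match → dropped.
- l row (part_id=8, region=DM): no match → dropped.
Total: 2 rows.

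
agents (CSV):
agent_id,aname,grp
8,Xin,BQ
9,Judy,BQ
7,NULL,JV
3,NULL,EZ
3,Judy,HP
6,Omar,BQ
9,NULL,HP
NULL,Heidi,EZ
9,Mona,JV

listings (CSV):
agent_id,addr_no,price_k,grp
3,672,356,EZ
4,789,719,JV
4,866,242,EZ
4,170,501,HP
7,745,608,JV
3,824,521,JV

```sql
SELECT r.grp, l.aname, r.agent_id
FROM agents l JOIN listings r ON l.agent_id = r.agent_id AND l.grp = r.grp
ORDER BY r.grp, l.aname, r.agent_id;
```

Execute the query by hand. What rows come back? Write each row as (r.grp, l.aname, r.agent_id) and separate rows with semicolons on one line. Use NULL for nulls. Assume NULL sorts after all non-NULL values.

(EZ, NULL, 3); (JV, NULL, 7)

INNER JOIN keeps only pairs where the ON condition holds.
Matching on l.agent_id = r.agent_id AND l.grp = r.grp. A NULL in a compared column never satisfies the condition.
- l row (agent_id=8, grp=BQ): no match → dropped.
- l row (agent_id=9, grp=BQ): no match → dropped.
- l row (agent_id=7, grp=JV): matches 1 r row(s) → 1 output row(s).
- l row (agent_id=3, grp=EZ): matches 1 r row(s) → 1 output row(s).
- l row (agent_id=3, grp=HP): no match → dropped.
- l row (agent_id=6, grp=BQ): no match → dropped.
- l row (agent_id=9, grp=HP): no match → dropped.
- l row (agent_id=NULL, grp=EZ): no match → dropped.
- l row (agent_id=9, grp=JV): no match → dropped.
After projecting and ordering:
r.grp | l.aname | r.agent_id
EZ | NULL | 3
JV | NULL | 7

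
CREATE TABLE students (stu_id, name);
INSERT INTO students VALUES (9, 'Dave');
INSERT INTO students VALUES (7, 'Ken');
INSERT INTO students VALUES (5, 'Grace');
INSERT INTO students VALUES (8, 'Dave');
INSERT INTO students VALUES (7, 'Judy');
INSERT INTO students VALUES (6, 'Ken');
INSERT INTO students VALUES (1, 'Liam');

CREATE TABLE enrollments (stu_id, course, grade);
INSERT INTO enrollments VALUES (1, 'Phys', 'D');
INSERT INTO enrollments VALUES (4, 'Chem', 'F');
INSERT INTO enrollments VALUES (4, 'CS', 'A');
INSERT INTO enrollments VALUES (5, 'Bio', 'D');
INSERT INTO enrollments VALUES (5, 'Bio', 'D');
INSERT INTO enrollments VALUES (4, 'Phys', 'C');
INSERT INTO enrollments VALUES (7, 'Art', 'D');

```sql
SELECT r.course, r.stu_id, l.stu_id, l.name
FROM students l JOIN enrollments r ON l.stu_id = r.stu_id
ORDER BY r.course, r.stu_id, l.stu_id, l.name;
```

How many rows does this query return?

INNER JOIN keeps only pairs where the ON condition holds.
Matching on l.stu_id = r.stu_id.
- l[0] stu_id=9 → no match; dropped.
- l[1] stu_id=7 → 1 match(es) in r → 1 row(s).
- l[2] stu_id=5 → 2 match(es) in r → 2 row(s).
- l[3] stu_id=8 → no match; dropped.
- l[4] stu_id=7 → 1 match(es) in r → 1 row(s).
- l[5] stu_id=6 → no match; dropped.
- l[6] stu_id=1 → 1 match(es) in r → 1 row(s).
Total: 5 rows.

5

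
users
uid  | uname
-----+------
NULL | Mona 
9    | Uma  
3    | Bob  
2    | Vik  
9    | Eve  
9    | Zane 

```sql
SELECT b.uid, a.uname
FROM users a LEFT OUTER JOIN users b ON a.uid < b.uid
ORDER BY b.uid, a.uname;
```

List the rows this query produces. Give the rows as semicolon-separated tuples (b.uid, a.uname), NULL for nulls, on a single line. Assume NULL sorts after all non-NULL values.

(3, Vik); (9, Bob); (9, Bob); (9, Bob); (9, Vik); (9, Vik); (9, Vik); (NULL, Eve); (NULL, Mona); (NULL, Uma); (NULL, Zane)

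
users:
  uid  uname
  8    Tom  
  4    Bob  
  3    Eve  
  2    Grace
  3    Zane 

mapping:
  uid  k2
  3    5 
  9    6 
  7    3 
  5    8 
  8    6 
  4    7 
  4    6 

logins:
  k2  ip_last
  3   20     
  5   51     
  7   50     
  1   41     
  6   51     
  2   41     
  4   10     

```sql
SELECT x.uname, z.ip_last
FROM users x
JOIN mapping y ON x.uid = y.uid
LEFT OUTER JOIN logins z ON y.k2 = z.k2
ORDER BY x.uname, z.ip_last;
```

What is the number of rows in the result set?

Evaluate left to right. First `users x INNER JOIN mapping y` on uid: 5 row(s).
Then LEFT JOIN `logins z` on k2: each of those 5 rows is kept; rows whose y.k2 has no match in z get NULL for z's columns.
Result: 5 row(s).

5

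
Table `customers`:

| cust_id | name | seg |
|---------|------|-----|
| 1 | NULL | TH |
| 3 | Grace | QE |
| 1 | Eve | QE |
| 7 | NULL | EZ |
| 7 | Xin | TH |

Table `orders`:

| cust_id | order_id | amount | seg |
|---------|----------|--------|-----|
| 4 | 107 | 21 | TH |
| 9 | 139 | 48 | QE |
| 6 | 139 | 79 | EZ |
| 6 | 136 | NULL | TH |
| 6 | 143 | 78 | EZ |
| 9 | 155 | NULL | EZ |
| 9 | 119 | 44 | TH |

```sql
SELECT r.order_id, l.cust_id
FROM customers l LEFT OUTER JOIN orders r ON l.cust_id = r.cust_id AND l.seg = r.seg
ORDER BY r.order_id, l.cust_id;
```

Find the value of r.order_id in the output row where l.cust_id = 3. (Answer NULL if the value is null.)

LEFT JOIN keeps every row from `customers`; unmatched rows get NULL for `orders`'s columns.
Matching on l.cust_id = r.cust_id AND l.seg = r.seg.
- l[0] cust_id=1, seg=TH → no match; kept with NULLs on the r side.
- l[1] cust_id=3, seg=QE → no match; kept with NULLs on the r side.
- l[2] cust_id=1, seg=QE → no match; kept with NULLs on the r side.
- l[3] cust_id=7, seg=EZ → no match; kept with NULLs on the r side.
- l[4] cust_id=7, seg=TH → no match; kept with NULLs on the r side.

NULL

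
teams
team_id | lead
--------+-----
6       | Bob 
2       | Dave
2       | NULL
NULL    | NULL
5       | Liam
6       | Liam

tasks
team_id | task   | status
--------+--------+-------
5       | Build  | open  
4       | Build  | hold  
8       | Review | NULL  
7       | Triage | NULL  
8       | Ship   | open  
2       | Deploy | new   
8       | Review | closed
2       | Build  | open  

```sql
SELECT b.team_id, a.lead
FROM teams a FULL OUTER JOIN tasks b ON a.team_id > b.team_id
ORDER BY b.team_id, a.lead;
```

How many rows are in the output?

18

FULL OUTER JOIN keeps every row from both sides; unmatched rows get NULL for the other side's columns.
Matching on a.team_id > b.team_id. A NULL in a compared column never satisfies the condition.
- team_id=6: 4 matching b row(s), so 4 row(s) emitted.
- team_id=2: no b row matches, row kept with b columns NULL.
- team_id=2: no b row matches, row kept with b columns NULL.
- team_id=NULL: no b row matches, row kept with b columns NULL.
- team_id=5: 3 matching b row(s), so 3 row(s) emitted.
- team_id=6: 4 matching b row(s), so 4 row(s) emitted.
- 4 row(s) from b found no a partner → padded with NULL.
Total: 11 matched + 7 padded = 18 rows.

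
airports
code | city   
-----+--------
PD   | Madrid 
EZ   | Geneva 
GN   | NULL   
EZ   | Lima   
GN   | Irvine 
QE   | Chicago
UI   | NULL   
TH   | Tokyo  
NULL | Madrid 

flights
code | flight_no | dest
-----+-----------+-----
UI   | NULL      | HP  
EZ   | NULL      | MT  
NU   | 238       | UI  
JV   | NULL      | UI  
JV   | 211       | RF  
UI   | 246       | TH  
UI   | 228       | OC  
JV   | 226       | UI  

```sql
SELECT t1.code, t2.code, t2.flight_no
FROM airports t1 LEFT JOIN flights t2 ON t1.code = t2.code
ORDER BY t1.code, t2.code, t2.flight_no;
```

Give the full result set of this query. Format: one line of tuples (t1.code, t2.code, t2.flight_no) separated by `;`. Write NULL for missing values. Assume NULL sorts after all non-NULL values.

(EZ, EZ, NULL); (EZ, EZ, NULL); (GN, NULL, NULL); (GN, NULL, NULL); (PD, NULL, NULL); (QE, NULL, NULL); (TH, NULL, NULL); (UI, UI, 228); (UI, UI, 246); (UI, UI, NULL); (NULL, NULL, NULL)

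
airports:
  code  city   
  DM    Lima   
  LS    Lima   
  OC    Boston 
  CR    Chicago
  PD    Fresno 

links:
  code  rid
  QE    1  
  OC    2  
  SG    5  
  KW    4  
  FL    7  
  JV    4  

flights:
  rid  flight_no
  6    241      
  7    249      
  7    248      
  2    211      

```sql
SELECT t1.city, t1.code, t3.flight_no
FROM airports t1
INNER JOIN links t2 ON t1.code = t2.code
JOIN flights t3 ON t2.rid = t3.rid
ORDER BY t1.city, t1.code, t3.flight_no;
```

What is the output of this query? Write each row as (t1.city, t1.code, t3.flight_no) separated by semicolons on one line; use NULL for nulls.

(Boston, OC, 211)

Evaluate left to right. First `airports t1 INNER JOIN links t2` on code: 1 row(s).
Then INNER JOIN `flights t3` on rid: keep only rows whose t2.rid appears in t3.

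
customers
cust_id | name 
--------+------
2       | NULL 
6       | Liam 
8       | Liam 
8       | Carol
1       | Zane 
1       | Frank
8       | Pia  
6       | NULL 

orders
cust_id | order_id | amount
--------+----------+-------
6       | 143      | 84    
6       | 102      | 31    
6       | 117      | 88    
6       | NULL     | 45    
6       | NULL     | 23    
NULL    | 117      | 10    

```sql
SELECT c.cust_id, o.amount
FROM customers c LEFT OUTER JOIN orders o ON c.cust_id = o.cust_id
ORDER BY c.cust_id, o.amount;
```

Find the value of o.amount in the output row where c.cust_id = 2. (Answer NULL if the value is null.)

NULL

LEFT JOIN keeps every row from `customers`; unmatched rows get NULL for `orders`'s columns.
Matching on c.cust_id = o.cust_id. A NULL in a compared column never satisfies the condition.
Matched pairs: 10; unmatched c rows kept: 6.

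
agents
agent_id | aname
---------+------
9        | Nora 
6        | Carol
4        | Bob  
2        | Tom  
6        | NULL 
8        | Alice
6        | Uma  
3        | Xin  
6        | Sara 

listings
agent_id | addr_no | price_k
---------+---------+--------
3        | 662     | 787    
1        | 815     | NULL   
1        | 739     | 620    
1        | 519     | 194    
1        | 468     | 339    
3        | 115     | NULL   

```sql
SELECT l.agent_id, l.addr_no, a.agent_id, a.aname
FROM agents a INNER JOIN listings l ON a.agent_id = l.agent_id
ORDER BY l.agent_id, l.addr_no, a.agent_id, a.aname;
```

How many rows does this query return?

2

INNER JOIN keeps only pairs where the ON condition holds.
Matching on a.agent_id = l.agent_id.
- a (agent_id=9) has no partner → excluded.
- a (agent_id=6) has no partner → excluded.
- a (agent_id=4) has no partner → excluded.
- a (agent_id=2) has no partner → excluded.
- a (agent_id=6) has no partner → excluded.
- a (agent_id=8) has no partner → excluded.
- a (agent_id=6) has no partner → excluded.
- a (agent_id=3) pairs with 2 row(s) of l.
- a (agent_id=6) has no partner → excluded.
Total: 2 rows.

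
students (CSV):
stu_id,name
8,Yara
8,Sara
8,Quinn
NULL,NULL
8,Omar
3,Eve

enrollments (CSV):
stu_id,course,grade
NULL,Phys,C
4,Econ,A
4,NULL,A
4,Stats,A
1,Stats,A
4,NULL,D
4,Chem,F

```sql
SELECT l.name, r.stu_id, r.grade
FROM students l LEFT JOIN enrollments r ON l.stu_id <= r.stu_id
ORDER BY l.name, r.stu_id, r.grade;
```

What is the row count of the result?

10

LEFT JOIN keeps every row from `students`; unmatched rows get NULL for `enrollments`'s columns.
Matching on l.stu_id <= r.stu_id. A NULL in a compared column never satisfies the condition.
Matched pairs: 5; unmatched l rows kept: 5.
Total: 5 matched + 5 padded = 10 rows.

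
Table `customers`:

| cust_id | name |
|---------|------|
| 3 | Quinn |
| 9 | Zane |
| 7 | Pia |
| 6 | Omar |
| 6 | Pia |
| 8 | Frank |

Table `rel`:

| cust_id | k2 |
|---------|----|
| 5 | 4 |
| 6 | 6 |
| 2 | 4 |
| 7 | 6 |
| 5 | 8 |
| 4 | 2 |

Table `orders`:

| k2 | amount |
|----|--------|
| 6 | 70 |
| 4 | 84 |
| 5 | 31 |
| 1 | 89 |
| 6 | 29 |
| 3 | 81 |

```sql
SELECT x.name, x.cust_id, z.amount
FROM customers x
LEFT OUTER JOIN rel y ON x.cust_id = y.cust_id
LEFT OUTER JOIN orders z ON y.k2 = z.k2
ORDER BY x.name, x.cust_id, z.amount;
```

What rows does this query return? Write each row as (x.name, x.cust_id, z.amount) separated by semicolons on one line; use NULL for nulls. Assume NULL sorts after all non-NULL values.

Evaluate left to right. First `customers x LEFT JOIN rel y` on cust_id: 6 row(s).
Then LEFT JOIN `orders z` on k2: each of those 6 rows is kept; rows whose y.k2 has no match in z get NULL for z's columns.

(Frank, 8, NULL); (Omar, 6, 29); (Omar, 6, 70); (Pia, 6, 29); (Pia, 6, 70); (Pia, 7, 29); (Pia, 7, 70); (Quinn, 3, NULL); (Zane, 9, NULL)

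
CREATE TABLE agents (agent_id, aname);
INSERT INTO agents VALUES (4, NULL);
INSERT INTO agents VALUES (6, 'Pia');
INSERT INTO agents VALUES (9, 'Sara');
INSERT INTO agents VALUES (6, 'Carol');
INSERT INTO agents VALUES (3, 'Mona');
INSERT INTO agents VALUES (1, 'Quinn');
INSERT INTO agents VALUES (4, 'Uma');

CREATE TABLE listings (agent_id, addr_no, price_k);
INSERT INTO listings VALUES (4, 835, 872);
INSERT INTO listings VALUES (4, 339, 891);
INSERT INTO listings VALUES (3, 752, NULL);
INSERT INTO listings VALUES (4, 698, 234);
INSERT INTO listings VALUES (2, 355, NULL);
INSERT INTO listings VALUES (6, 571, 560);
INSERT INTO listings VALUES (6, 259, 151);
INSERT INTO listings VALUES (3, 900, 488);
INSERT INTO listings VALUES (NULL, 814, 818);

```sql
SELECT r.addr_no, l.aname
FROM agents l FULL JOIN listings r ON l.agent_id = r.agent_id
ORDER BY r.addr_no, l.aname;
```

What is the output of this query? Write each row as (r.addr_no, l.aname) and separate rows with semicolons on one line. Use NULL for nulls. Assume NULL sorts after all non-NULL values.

(259, Carol); (259, Pia); (339, Uma); (339, NULL); (355, NULL); (571, Carol); (571, Pia); (698, Uma); (698, NULL); (752, Mona); (814, NULL); (835, Uma); (835, NULL); (900, Mona); (NULL, Quinn); (NULL, Sara)

FULL OUTER JOIN keeps every row from both sides; unmatched rows get NULL for the other side's columns.
Matching on l.agent_id = r.agent_id. A NULL in a compared column never satisfies the condition.
- l (agent_id=4) pairs with 3 row(s) of r.
- l (agent_id=6) pairs with 2 row(s) of r.
- l (agent_id=9) has no partner → padded with NULL.
- l (agent_id=6) pairs with 2 row(s) of r.
- l (agent_id=3) pairs with 2 row(s) of r.
- l (agent_id=1) has no partner → padded with NULL.
- l (agent_id=4) pairs with 3 row(s) of r.
- 2 r row(s) had no l match → kept, l columns NULL.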